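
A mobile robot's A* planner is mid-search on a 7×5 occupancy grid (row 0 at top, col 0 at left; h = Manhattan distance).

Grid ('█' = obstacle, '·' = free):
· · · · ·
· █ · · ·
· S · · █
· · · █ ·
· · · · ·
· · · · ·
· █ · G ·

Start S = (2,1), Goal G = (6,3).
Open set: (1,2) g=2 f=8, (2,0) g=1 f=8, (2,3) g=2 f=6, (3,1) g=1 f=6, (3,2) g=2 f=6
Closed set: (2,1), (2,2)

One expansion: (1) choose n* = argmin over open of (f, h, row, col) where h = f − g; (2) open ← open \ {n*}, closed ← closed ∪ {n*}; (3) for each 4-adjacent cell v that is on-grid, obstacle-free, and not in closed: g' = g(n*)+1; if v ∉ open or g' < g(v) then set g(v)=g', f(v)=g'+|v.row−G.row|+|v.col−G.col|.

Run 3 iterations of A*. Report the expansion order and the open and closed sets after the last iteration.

order=[(2,3) → (3,2) → (4,2)]; open=[(1,2) g=2 f=8, (1,3) g=3 f=8, (2,0) g=1 f=8, (3,1) g=1 f=6, (4,1) g=4 f=8, (4,3) g=4 f=6, (5,2) g=4 f=6]; closed=[(2,1), (2,2), (2,3), (3,2), (4,2)]

step 1: expand (2,3) (f=6, h=4) → closed; open now [(1,2) g=2 f=8, (1,3) g=3 f=8, (2,0) g=1 f=8, (3,1) g=1 f=6, (3,2) g=2 f=6]
step 2: expand (3,2) (f=6, h=4) → closed; open now [(1,2) g=2 f=8, (1,3) g=3 f=8, (2,0) g=1 f=8, (3,1) g=1 f=6, (4,2) g=3 f=6]
step 3: expand (4,2) (f=6, h=3) → closed; open now [(1,2) g=2 f=8, (1,3) g=3 f=8, (2,0) g=1 f=8, (3,1) g=1 f=6, (4,1) g=4 f=8, (4,3) g=4 f=6, (5,2) g=4 f=6]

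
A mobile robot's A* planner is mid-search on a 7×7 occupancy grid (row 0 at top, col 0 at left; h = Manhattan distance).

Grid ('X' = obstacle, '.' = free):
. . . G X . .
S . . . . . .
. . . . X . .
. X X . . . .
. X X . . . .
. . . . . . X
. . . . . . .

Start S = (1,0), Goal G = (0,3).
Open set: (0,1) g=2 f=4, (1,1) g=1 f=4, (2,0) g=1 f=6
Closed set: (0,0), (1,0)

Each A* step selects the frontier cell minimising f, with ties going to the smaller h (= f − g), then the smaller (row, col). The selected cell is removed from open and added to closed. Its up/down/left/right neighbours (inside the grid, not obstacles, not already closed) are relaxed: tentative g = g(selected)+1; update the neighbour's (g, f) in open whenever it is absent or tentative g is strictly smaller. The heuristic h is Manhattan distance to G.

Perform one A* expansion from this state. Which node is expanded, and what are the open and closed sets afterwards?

step 1: expand (0,1) (f=4, h=2) → closed; open now [(0,2) g=3 f=4, (1,1) g=1 f=4, (2,0) g=1 f=6]

expanded=(0,1); open=[(0,2) g=3 f=4, (1,1) g=1 f=4, (2,0) g=1 f=6]; closed=[(0,0), (0,1), (1,0)]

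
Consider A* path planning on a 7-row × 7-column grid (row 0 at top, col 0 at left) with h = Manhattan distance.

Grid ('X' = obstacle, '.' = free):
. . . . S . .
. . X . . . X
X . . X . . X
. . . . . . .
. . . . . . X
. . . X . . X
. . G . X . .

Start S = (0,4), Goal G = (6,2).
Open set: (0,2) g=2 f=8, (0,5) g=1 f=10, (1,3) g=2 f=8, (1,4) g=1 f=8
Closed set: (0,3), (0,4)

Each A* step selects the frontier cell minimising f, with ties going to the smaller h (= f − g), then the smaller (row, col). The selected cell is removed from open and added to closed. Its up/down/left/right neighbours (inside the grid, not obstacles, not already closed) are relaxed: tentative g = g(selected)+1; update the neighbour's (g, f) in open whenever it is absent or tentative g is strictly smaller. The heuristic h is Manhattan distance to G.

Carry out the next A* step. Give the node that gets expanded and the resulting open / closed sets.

step 1: expand (0,2) (f=8, h=6) → closed; open now [(0,1) g=3 f=10, (0,5) g=1 f=10, (1,3) g=2 f=8, (1,4) g=1 f=8]

expanded=(0,2); open=[(0,1) g=3 f=10, (0,5) g=1 f=10, (1,3) g=2 f=8, (1,4) g=1 f=8]; closed=[(0,2), (0,3), (0,4)]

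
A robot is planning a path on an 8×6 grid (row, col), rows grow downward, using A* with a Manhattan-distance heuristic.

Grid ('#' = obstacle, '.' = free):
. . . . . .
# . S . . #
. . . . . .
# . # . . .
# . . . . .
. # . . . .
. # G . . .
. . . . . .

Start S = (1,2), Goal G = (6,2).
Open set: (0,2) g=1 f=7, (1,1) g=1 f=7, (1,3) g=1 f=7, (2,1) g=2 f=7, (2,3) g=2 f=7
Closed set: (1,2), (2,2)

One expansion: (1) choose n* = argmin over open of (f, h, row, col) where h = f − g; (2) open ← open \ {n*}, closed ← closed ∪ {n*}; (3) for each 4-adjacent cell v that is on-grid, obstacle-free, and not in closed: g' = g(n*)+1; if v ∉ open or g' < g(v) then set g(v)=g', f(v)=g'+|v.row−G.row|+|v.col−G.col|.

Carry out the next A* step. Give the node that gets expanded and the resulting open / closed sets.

step 1: expand (2,1) (f=7, h=5) → closed; open now [(0,2) g=1 f=7, (1,1) g=1 f=7, (1,3) g=1 f=7, (2,0) g=3 f=9, (2,3) g=2 f=7, (3,1) g=3 f=7]

expanded=(2,1); open=[(0,2) g=1 f=7, (1,1) g=1 f=7, (1,3) g=1 f=7, (2,0) g=3 f=9, (2,3) g=2 f=7, (3,1) g=3 f=7]; closed=[(1,2), (2,1), (2,2)]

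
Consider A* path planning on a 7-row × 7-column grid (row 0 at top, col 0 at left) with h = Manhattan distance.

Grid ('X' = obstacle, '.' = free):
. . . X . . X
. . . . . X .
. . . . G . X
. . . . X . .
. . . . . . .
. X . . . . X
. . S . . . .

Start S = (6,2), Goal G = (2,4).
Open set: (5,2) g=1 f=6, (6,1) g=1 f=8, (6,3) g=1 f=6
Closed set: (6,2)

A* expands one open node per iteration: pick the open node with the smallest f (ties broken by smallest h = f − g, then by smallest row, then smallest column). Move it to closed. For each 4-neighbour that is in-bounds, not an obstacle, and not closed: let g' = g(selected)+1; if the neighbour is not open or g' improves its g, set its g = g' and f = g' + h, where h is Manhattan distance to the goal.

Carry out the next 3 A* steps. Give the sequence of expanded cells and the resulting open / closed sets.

step 1: expand (5,2) (f=6, h=5) → closed; open now [(4,2) g=2 f=6, (5,3) g=2 f=6, (6,1) g=1 f=8, (6,3) g=1 f=6]
step 2: expand (4,2) (f=6, h=4) → closed; open now [(3,2) g=3 f=6, (4,1) g=3 f=8, (4,3) g=3 f=6, (5,3) g=2 f=6, (6,1) g=1 f=8, (6,3) g=1 f=6]
step 3: expand (3,2) (f=6, h=3) → closed; open now [(2,2) g=4 f=6, (3,1) g=4 f=8, (3,3) g=4 f=6, (4,1) g=3 f=8, (4,3) g=3 f=6, (5,3) g=2 f=6, (6,1) g=1 f=8, (6,3) g=1 f=6]

order=[(5,2) → (4,2) → (3,2)]; open=[(2,2) g=4 f=6, (3,1) g=4 f=8, (3,3) g=4 f=6, (4,1) g=3 f=8, (4,3) g=3 f=6, (5,3) g=2 f=6, (6,1) g=1 f=8, (6,3) g=1 f=6]; closed=[(3,2), (4,2), (5,2), (6,2)]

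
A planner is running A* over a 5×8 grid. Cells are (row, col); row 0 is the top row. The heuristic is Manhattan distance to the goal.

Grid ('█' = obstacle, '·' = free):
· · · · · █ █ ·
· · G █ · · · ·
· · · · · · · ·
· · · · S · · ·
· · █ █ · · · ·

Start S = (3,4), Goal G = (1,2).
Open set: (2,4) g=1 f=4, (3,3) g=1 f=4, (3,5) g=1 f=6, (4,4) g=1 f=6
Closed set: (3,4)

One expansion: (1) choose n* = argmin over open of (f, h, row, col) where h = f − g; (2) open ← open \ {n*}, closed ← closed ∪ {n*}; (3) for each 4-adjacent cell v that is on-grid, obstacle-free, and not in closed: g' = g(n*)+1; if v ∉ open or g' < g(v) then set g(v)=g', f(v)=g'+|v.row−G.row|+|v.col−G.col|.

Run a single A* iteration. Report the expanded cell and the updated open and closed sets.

expanded=(2,4); open=[(1,4) g=2 f=4, (2,3) g=2 f=4, (2,5) g=2 f=6, (3,3) g=1 f=4, (3,5) g=1 f=6, (4,4) g=1 f=6]; closed=[(2,4), (3,4)]

step 1: expand (2,4) (f=4, h=3) → closed; open now [(1,4) g=2 f=4, (2,3) g=2 f=4, (2,5) g=2 f=6, (3,3) g=1 f=4, (3,5) g=1 f=6, (4,4) g=1 f=6]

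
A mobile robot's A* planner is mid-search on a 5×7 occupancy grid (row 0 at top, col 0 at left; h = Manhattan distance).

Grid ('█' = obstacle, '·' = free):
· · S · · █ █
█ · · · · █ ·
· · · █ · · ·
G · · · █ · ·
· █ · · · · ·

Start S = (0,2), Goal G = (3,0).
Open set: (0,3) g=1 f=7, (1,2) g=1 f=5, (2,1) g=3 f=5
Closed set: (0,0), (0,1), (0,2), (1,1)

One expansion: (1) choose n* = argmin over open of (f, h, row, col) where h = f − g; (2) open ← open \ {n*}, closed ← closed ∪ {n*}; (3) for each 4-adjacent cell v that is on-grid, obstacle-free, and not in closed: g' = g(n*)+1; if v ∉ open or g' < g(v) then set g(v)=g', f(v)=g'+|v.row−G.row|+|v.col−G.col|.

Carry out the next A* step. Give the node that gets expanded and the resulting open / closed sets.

step 1: expand (2,1) (f=5, h=2) → closed; open now [(0,3) g=1 f=7, (1,2) g=1 f=5, (2,0) g=4 f=5, (2,2) g=4 f=7, (3,1) g=4 f=5]

expanded=(2,1); open=[(0,3) g=1 f=7, (1,2) g=1 f=5, (2,0) g=4 f=5, (2,2) g=4 f=7, (3,1) g=4 f=5]; closed=[(0,0), (0,1), (0,2), (1,1), (2,1)]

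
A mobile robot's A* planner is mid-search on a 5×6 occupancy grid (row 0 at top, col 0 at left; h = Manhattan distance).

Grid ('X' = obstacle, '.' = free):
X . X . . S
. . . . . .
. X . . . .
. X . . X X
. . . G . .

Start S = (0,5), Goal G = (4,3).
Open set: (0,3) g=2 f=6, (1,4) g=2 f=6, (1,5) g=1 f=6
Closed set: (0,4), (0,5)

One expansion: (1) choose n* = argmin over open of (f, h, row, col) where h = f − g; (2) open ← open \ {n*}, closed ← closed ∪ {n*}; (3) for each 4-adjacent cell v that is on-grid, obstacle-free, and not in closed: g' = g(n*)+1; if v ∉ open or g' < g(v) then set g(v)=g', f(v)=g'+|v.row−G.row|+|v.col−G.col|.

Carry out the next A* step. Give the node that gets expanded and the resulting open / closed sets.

expanded=(0,3); open=[(1,3) g=3 f=6, (1,4) g=2 f=6, (1,5) g=1 f=6]; closed=[(0,3), (0,4), (0,5)]

step 1: expand (0,3) (f=6, h=4) → closed; open now [(1,3) g=3 f=6, (1,4) g=2 f=6, (1,5) g=1 f=6]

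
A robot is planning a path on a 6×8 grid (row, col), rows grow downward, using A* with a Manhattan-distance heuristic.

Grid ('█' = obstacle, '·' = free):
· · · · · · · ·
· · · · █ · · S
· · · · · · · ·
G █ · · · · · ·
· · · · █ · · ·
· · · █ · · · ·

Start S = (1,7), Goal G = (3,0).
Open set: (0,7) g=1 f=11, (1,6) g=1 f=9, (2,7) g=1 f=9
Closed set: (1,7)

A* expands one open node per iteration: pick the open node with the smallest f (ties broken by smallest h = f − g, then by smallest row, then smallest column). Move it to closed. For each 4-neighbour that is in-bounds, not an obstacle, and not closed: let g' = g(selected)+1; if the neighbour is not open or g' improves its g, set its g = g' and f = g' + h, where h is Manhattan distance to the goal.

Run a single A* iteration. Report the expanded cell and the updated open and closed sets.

expanded=(1,6); open=[(0,6) g=2 f=11, (0,7) g=1 f=11, (1,5) g=2 f=9, (2,6) g=2 f=9, (2,7) g=1 f=9]; closed=[(1,6), (1,7)]

step 1: expand (1,6) (f=9, h=8) → closed; open now [(0,6) g=2 f=11, (0,7) g=1 f=11, (1,5) g=2 f=9, (2,6) g=2 f=9, (2,7) g=1 f=9]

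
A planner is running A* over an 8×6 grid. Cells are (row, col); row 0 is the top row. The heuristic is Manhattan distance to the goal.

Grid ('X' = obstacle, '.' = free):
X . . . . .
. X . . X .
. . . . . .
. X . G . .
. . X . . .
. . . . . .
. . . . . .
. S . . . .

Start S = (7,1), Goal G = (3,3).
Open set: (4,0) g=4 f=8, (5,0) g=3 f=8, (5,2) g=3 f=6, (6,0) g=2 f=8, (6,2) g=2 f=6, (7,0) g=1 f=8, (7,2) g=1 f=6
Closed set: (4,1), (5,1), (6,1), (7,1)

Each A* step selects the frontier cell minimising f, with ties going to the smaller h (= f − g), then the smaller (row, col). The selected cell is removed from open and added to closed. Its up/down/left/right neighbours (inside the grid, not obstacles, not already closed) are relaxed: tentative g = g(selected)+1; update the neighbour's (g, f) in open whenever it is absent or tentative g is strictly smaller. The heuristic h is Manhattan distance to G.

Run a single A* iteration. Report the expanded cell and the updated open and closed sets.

step 1: expand (5,2) (f=6, h=3) → closed; open now [(4,0) g=4 f=8, (5,0) g=3 f=8, (5,3) g=4 f=6, (6,0) g=2 f=8, (6,2) g=2 f=6, (7,0) g=1 f=8, (7,2) g=1 f=6]

expanded=(5,2); open=[(4,0) g=4 f=8, (5,0) g=3 f=8, (5,3) g=4 f=6, (6,0) g=2 f=8, (6,2) g=2 f=6, (7,0) g=1 f=8, (7,2) g=1 f=6]; closed=[(4,1), (5,1), (5,2), (6,1), (7,1)]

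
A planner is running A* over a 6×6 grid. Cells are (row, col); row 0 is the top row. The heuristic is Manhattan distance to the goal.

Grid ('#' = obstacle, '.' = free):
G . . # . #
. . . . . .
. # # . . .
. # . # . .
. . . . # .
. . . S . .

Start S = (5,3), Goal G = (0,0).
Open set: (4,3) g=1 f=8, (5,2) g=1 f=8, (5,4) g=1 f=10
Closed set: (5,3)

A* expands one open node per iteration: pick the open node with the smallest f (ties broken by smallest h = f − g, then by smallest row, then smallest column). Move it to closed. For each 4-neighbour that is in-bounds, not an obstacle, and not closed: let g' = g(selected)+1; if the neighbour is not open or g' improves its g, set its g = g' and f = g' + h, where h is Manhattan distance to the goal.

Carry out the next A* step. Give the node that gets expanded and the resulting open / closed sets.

step 1: expand (4,3) (f=8, h=7) → closed; open now [(4,2) g=2 f=8, (5,2) g=1 f=8, (5,4) g=1 f=10]

expanded=(4,3); open=[(4,2) g=2 f=8, (5,2) g=1 f=8, (5,4) g=1 f=10]; closed=[(4,3), (5,3)]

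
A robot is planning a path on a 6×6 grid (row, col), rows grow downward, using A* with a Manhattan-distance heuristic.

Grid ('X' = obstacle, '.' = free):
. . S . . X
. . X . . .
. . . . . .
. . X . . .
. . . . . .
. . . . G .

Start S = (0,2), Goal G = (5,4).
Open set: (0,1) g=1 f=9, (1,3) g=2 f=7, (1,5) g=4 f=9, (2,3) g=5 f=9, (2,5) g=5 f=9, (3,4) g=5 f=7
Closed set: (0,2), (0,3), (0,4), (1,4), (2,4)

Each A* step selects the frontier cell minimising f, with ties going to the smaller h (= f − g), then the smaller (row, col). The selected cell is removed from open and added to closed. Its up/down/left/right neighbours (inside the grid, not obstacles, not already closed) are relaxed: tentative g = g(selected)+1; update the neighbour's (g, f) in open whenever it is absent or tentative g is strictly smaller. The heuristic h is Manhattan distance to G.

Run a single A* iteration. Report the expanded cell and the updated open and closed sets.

step 1: expand (3,4) (f=7, h=2) → closed; open now [(0,1) g=1 f=9, (1,3) g=2 f=7, (1,5) g=4 f=9, (2,3) g=5 f=9, (2,5) g=5 f=9, (3,3) g=6 f=9, (3,5) g=6 f=9, (4,4) g=6 f=7]

expanded=(3,4); open=[(0,1) g=1 f=9, (1,3) g=2 f=7, (1,5) g=4 f=9, (2,3) g=5 f=9, (2,5) g=5 f=9, (3,3) g=6 f=9, (3,5) g=6 f=9, (4,4) g=6 f=7]; closed=[(0,2), (0,3), (0,4), (1,4), (2,4), (3,4)]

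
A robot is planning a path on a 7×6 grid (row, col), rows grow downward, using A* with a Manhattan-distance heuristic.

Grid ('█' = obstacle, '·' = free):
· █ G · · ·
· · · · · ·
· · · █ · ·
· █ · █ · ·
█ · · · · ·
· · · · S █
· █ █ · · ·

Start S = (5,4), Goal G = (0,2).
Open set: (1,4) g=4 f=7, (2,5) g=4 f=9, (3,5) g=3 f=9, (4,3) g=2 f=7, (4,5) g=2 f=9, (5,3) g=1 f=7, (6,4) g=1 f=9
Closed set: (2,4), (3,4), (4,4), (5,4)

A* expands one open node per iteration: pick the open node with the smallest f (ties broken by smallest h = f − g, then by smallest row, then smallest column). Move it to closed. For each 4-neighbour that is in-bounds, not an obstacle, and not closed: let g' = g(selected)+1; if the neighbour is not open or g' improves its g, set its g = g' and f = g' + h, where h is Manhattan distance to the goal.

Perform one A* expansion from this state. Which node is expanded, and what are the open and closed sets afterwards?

step 1: expand (1,4) (f=7, h=3) → closed; open now [(0,4) g=5 f=7, (1,3) g=5 f=7, (1,5) g=5 f=9, (2,5) g=4 f=9, (3,5) g=3 f=9, (4,3) g=2 f=7, (4,5) g=2 f=9, (5,3) g=1 f=7, (6,4) g=1 f=9]

expanded=(1,4); open=[(0,4) g=5 f=7, (1,3) g=5 f=7, (1,5) g=5 f=9, (2,5) g=4 f=9, (3,5) g=3 f=9, (4,3) g=2 f=7, (4,5) g=2 f=9, (5,3) g=1 f=7, (6,4) g=1 f=9]; closed=[(1,4), (2,4), (3,4), (4,4), (5,4)]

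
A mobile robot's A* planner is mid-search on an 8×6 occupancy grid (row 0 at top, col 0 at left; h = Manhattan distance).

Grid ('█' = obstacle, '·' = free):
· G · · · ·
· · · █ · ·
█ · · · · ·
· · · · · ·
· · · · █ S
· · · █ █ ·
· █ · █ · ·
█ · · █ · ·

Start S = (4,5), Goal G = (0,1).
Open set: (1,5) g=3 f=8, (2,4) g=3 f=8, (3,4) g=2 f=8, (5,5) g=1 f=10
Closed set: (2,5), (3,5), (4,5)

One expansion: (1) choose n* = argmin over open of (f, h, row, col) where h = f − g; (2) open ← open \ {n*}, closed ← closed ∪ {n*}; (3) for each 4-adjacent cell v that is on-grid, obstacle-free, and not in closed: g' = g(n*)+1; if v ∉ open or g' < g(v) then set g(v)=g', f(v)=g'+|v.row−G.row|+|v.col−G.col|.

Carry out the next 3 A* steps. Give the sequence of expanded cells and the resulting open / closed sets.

order=[(1,5) → (0,5) → (0,4)]; open=[(0,3) g=6 f=8, (1,4) g=4 f=8, (2,4) g=3 f=8, (3,4) g=2 f=8, (5,5) g=1 f=10]; closed=[(0,4), (0,5), (1,5), (2,5), (3,5), (4,5)]

step 1: expand (1,5) (f=8, h=5) → closed; open now [(0,5) g=4 f=8, (1,4) g=4 f=8, (2,4) g=3 f=8, (3,4) g=2 f=8, (5,5) g=1 f=10]
step 2: expand (0,5) (f=8, h=4) → closed; open now [(0,4) g=5 f=8, (1,4) g=4 f=8, (2,4) g=3 f=8, (3,4) g=2 f=8, (5,5) g=1 f=10]
step 3: expand (0,4) (f=8, h=3) → closed; open now [(0,3) g=6 f=8, (1,4) g=4 f=8, (2,4) g=3 f=8, (3,4) g=2 f=8, (5,5) g=1 f=10]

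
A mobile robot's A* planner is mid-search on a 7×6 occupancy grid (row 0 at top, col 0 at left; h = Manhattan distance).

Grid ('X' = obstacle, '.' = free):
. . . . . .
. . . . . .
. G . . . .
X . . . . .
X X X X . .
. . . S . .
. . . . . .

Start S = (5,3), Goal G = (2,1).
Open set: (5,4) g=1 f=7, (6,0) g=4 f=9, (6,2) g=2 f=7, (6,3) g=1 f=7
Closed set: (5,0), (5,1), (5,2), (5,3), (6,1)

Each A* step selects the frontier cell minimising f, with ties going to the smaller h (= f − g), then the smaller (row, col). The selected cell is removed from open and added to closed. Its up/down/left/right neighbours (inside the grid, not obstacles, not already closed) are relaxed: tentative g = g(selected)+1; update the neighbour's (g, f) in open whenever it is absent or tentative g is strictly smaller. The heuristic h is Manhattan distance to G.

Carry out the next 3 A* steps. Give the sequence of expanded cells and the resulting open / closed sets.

step 1: expand (6,2) (f=7, h=5) → closed; open now [(5,4) g=1 f=7, (6,0) g=4 f=9, (6,3) g=1 f=7]
step 2: expand (5,4) (f=7, h=6) → closed; open now [(4,4) g=2 f=7, (5,5) g=2 f=9, (6,0) g=4 f=9, (6,3) g=1 f=7, (6,4) g=2 f=9]
step 3: expand (4,4) (f=7, h=5) → closed; open now [(3,4) g=3 f=7, (4,5) g=3 f=9, (5,5) g=2 f=9, (6,0) g=4 f=9, (6,3) g=1 f=7, (6,4) g=2 f=9]

order=[(6,2) → (5,4) → (4,4)]; open=[(3,4) g=3 f=7, (4,5) g=3 f=9, (5,5) g=2 f=9, (6,0) g=4 f=9, (6,3) g=1 f=7, (6,4) g=2 f=9]; closed=[(4,4), (5,0), (5,1), (5,2), (5,3), (5,4), (6,1), (6,2)]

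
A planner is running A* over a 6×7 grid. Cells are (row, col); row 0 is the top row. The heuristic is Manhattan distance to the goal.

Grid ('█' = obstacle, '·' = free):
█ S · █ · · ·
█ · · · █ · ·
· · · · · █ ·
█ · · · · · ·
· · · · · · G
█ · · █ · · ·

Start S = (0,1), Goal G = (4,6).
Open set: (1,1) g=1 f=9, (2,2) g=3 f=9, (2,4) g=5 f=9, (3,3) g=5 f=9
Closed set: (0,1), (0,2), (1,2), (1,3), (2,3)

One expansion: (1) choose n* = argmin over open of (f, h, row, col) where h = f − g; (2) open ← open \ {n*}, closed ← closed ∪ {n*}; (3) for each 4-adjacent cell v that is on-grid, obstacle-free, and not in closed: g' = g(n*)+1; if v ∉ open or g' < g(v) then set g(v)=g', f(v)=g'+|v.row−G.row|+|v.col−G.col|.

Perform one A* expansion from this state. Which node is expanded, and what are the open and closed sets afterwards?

step 1: expand (2,4) (f=9, h=4) → closed; open now [(1,1) g=1 f=9, (2,2) g=3 f=9, (3,3) g=5 f=9, (3,4) g=6 f=9]

expanded=(2,4); open=[(1,1) g=1 f=9, (2,2) g=3 f=9, (3,3) g=5 f=9, (3,4) g=6 f=9]; closed=[(0,1), (0,2), (1,2), (1,3), (2,3), (2,4)]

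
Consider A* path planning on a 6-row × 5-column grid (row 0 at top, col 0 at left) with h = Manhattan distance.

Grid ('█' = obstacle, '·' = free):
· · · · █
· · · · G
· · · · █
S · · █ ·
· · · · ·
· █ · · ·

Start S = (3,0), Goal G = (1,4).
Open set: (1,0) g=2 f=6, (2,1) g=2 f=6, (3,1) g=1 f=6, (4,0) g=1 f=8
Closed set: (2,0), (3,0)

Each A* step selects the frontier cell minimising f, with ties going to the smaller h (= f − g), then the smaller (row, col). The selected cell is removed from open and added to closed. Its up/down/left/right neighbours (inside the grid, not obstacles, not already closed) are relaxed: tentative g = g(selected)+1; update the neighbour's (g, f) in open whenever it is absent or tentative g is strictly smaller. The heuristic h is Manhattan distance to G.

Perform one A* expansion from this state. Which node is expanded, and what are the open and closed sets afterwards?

expanded=(1,0); open=[(0,0) g=3 f=8, (1,1) g=3 f=6, (2,1) g=2 f=6, (3,1) g=1 f=6, (4,0) g=1 f=8]; closed=[(1,0), (2,0), (3,0)]

step 1: expand (1,0) (f=6, h=4) → closed; open now [(0,0) g=3 f=8, (1,1) g=3 f=6, (2,1) g=2 f=6, (3,1) g=1 f=6, (4,0) g=1 f=8]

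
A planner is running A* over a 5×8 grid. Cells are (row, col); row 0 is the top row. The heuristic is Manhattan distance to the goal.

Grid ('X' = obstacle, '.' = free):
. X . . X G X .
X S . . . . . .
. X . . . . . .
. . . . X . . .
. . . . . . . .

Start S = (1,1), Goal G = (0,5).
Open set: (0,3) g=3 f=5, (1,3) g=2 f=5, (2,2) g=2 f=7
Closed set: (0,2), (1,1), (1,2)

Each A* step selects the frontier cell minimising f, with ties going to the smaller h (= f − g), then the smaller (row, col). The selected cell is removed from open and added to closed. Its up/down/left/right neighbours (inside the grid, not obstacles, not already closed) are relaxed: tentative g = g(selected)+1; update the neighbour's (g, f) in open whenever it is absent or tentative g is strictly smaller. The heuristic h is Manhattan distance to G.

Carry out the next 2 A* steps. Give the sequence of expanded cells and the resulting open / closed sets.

order=[(0,3) → (1,3)]; open=[(1,4) g=3 f=5, (2,2) g=2 f=7, (2,3) g=3 f=7]; closed=[(0,2), (0,3), (1,1), (1,2), (1,3)]

step 1: expand (0,3) (f=5, h=2) → closed; open now [(1,3) g=2 f=5, (2,2) g=2 f=7]
step 2: expand (1,3) (f=5, h=3) → closed; open now [(1,4) g=3 f=5, (2,2) g=2 f=7, (2,3) g=3 f=7]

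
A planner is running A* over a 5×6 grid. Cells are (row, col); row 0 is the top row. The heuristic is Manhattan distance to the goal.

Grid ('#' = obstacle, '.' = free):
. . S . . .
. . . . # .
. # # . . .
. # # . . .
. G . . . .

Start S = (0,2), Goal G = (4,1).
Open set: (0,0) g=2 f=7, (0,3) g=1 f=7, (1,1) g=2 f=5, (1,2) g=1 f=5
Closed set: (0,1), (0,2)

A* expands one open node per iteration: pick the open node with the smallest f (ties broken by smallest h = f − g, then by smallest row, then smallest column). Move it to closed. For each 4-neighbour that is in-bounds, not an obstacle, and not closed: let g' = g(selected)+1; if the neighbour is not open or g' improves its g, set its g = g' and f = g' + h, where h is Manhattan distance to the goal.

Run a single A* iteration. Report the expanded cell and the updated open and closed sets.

step 1: expand (1,1) (f=5, h=3) → closed; open now [(0,0) g=2 f=7, (0,3) g=1 f=7, (1,0) g=3 f=7, (1,2) g=1 f=5]

expanded=(1,1); open=[(0,0) g=2 f=7, (0,3) g=1 f=7, (1,0) g=3 f=7, (1,2) g=1 f=5]; closed=[(0,1), (0,2), (1,1)]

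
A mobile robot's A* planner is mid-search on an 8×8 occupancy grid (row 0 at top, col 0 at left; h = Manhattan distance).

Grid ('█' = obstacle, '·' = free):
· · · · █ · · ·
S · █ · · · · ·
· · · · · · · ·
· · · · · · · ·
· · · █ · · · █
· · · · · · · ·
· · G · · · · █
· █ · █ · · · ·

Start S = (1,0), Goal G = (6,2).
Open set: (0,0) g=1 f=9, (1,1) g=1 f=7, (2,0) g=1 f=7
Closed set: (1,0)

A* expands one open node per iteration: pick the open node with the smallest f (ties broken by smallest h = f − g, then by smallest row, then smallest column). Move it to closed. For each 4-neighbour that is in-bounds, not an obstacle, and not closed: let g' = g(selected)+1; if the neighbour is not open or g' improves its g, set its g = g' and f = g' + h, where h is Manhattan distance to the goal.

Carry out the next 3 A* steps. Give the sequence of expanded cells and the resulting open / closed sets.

order=[(1,1) → (2,1) → (2,2)]; open=[(0,0) g=1 f=9, (0,1) g=2 f=9, (2,0) g=1 f=7, (2,3) g=4 f=9, (3,1) g=3 f=7, (3,2) g=4 f=7]; closed=[(1,0), (1,1), (2,1), (2,2)]

step 1: expand (1,1) (f=7, h=6) → closed; open now [(0,0) g=1 f=9, (0,1) g=2 f=9, (2,0) g=1 f=7, (2,1) g=2 f=7]
step 2: expand (2,1) (f=7, h=5) → closed; open now [(0,0) g=1 f=9, (0,1) g=2 f=9, (2,0) g=1 f=7, (2,2) g=3 f=7, (3,1) g=3 f=7]
step 3: expand (2,2) (f=7, h=4) → closed; open now [(0,0) g=1 f=9, (0,1) g=2 f=9, (2,0) g=1 f=7, (2,3) g=4 f=9, (3,1) g=3 f=7, (3,2) g=4 f=7]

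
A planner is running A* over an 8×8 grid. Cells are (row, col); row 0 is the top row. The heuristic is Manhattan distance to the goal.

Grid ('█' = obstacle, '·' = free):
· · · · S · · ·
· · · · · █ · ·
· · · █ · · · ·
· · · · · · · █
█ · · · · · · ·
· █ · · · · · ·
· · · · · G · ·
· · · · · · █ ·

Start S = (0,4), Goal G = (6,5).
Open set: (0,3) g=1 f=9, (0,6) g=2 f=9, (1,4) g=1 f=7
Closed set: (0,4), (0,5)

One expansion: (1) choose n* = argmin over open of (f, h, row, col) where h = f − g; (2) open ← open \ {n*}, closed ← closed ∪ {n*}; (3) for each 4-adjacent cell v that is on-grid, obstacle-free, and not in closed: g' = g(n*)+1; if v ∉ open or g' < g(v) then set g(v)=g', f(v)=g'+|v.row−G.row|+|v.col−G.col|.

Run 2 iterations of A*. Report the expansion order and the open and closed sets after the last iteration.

step 1: expand (1,4) (f=7, h=6) → closed; open now [(0,3) g=1 f=9, (0,6) g=2 f=9, (1,3) g=2 f=9, (2,4) g=2 f=7]
step 2: expand (2,4) (f=7, h=5) → closed; open now [(0,3) g=1 f=9, (0,6) g=2 f=9, (1,3) g=2 f=9, (2,5) g=3 f=7, (3,4) g=3 f=7]

order=[(1,4) → (2,4)]; open=[(0,3) g=1 f=9, (0,6) g=2 f=9, (1,3) g=2 f=9, (2,5) g=3 f=7, (3,4) g=3 f=7]; closed=[(0,4), (0,5), (1,4), (2,4)]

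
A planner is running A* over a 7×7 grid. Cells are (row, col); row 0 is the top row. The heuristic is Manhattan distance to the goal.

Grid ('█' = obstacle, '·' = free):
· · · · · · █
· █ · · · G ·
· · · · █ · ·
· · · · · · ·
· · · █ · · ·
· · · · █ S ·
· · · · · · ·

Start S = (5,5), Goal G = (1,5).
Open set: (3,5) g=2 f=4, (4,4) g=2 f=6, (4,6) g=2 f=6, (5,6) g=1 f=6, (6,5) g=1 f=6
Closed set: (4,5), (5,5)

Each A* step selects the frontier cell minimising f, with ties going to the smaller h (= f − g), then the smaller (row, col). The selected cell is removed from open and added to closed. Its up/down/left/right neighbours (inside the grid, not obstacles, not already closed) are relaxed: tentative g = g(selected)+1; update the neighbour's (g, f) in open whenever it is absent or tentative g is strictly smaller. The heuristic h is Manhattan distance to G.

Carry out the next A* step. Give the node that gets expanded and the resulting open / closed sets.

step 1: expand (3,5) (f=4, h=2) → closed; open now [(2,5) g=3 f=4, (3,4) g=3 f=6, (3,6) g=3 f=6, (4,4) g=2 f=6, (4,6) g=2 f=6, (5,6) g=1 f=6, (6,5) g=1 f=6]

expanded=(3,5); open=[(2,5) g=3 f=4, (3,4) g=3 f=6, (3,6) g=3 f=6, (4,4) g=2 f=6, (4,6) g=2 f=6, (5,6) g=1 f=6, (6,5) g=1 f=6]; closed=[(3,5), (4,5), (5,5)]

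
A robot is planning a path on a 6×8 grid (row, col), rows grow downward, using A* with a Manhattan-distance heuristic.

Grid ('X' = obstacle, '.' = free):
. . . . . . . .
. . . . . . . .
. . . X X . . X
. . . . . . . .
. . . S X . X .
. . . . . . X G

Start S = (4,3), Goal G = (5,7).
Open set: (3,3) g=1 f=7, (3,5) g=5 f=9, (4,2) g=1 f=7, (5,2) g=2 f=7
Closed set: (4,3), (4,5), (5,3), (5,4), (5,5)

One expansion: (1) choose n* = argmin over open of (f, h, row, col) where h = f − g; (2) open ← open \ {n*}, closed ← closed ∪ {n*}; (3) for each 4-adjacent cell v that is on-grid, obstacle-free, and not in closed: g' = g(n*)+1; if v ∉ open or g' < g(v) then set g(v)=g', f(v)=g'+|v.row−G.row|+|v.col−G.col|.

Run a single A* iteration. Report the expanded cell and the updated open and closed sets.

step 1: expand (5,2) (f=7, h=5) → closed; open now [(3,3) g=1 f=7, (3,5) g=5 f=9, (4,2) g=1 f=7, (5,1) g=3 f=9]

expanded=(5,2); open=[(3,3) g=1 f=7, (3,5) g=5 f=9, (4,2) g=1 f=7, (5,1) g=3 f=9]; closed=[(4,3), (4,5), (5,2), (5,3), (5,4), (5,5)]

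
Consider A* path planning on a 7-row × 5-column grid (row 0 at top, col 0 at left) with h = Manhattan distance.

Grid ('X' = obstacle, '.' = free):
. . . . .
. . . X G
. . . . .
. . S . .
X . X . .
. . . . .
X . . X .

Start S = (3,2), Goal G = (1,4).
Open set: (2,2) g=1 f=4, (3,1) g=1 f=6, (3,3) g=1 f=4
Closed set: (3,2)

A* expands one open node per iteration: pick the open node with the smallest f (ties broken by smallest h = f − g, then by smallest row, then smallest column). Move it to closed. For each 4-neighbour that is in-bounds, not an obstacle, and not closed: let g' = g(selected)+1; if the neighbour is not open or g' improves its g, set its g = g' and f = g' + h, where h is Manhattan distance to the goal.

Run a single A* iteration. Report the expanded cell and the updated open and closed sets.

expanded=(2,2); open=[(1,2) g=2 f=4, (2,1) g=2 f=6, (2,3) g=2 f=4, (3,1) g=1 f=6, (3,3) g=1 f=4]; closed=[(2,2), (3,2)]

step 1: expand (2,2) (f=4, h=3) → closed; open now [(1,2) g=2 f=4, (2,1) g=2 f=6, (2,3) g=2 f=4, (3,1) g=1 f=6, (3,3) g=1 f=4]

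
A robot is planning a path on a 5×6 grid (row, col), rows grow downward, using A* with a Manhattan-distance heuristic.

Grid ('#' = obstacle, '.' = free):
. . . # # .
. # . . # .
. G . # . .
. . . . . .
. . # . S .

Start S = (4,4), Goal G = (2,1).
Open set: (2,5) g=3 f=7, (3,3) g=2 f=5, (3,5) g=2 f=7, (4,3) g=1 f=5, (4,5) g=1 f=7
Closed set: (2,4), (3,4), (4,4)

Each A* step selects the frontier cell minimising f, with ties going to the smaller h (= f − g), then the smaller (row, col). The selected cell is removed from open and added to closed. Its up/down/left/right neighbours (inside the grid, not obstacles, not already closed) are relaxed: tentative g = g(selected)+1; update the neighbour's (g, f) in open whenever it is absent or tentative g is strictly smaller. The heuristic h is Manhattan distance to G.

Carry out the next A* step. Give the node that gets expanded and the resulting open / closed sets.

expanded=(3,3); open=[(2,5) g=3 f=7, (3,2) g=3 f=5, (3,5) g=2 f=7, (4,3) g=1 f=5, (4,5) g=1 f=7]; closed=[(2,4), (3,3), (3,4), (4,4)]

step 1: expand (3,3) (f=5, h=3) → closed; open now [(2,5) g=3 f=7, (3,2) g=3 f=5, (3,5) g=2 f=7, (4,3) g=1 f=5, (4,5) g=1 f=7]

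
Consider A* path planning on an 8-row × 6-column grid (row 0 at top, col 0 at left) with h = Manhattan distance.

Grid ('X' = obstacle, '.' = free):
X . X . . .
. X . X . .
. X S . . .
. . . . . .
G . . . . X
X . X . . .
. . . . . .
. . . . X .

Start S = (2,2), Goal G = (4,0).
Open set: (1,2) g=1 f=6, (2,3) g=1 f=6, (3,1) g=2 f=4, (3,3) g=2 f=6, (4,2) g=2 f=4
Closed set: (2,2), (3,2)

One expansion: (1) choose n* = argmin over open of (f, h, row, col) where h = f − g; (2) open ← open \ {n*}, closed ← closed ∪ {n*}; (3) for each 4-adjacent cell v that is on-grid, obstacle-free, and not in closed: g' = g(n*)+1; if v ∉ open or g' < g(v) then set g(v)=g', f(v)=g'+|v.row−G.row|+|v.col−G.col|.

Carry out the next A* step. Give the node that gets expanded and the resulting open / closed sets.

step 1: expand (3,1) (f=4, h=2) → closed; open now [(1,2) g=1 f=6, (2,3) g=1 f=6, (3,0) g=3 f=4, (3,3) g=2 f=6, (4,1) g=3 f=4, (4,2) g=2 f=4]

expanded=(3,1); open=[(1,2) g=1 f=6, (2,3) g=1 f=6, (3,0) g=3 f=4, (3,3) g=2 f=6, (4,1) g=3 f=4, (4,2) g=2 f=4]; closed=[(2,2), (3,1), (3,2)]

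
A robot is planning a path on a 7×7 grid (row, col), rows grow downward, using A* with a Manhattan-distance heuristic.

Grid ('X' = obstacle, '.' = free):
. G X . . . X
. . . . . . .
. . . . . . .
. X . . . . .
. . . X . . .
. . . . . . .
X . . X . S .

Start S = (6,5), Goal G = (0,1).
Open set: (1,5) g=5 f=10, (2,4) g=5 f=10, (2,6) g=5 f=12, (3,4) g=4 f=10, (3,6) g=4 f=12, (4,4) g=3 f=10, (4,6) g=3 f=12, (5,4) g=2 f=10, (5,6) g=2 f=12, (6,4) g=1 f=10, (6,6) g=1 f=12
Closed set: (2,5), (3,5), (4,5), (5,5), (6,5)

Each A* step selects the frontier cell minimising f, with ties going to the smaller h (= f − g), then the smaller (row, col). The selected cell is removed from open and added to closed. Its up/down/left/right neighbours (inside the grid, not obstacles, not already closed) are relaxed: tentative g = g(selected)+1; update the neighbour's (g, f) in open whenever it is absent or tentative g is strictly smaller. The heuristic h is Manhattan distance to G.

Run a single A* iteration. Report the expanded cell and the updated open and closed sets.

expanded=(1,5); open=[(0,5) g=6 f=10, (1,4) g=6 f=10, (1,6) g=6 f=12, (2,4) g=5 f=10, (2,6) g=5 f=12, (3,4) g=4 f=10, (3,6) g=4 f=12, (4,4) g=3 f=10, (4,6) g=3 f=12, (5,4) g=2 f=10, (5,6) g=2 f=12, (6,4) g=1 f=10, (6,6) g=1 f=12]; closed=[(1,5), (2,5), (3,5), (4,5), (5,5), (6,5)]

step 1: expand (1,5) (f=10, h=5) → closed; open now [(0,5) g=6 f=10, (1,4) g=6 f=10, (1,6) g=6 f=12, (2,4) g=5 f=10, (2,6) g=5 f=12, (3,4) g=4 f=10, (3,6) g=4 f=12, (4,4) g=3 f=10, (4,6) g=3 f=12, (5,4) g=2 f=10, (5,6) g=2 f=12, (6,4) g=1 f=10, (6,6) g=1 f=12]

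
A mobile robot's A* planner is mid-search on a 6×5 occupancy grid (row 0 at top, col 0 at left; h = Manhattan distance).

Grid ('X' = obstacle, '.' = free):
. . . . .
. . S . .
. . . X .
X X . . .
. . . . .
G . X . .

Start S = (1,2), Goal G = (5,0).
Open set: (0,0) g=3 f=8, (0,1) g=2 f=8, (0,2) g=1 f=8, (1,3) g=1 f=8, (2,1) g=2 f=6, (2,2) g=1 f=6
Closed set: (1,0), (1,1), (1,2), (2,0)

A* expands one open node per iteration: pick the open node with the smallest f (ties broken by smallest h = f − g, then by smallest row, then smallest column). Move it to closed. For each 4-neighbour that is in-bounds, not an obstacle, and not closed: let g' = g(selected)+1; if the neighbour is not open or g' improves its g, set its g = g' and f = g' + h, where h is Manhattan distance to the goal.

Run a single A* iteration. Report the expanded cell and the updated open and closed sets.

step 1: expand (2,1) (f=6, h=4) → closed; open now [(0,0) g=3 f=8, (0,1) g=2 f=8, (0,2) g=1 f=8, (1,3) g=1 f=8, (2,2) g=1 f=6]

expanded=(2,1); open=[(0,0) g=3 f=8, (0,1) g=2 f=8, (0,2) g=1 f=8, (1,3) g=1 f=8, (2,2) g=1 f=6]; closed=[(1,0), (1,1), (1,2), (2,0), (2,1)]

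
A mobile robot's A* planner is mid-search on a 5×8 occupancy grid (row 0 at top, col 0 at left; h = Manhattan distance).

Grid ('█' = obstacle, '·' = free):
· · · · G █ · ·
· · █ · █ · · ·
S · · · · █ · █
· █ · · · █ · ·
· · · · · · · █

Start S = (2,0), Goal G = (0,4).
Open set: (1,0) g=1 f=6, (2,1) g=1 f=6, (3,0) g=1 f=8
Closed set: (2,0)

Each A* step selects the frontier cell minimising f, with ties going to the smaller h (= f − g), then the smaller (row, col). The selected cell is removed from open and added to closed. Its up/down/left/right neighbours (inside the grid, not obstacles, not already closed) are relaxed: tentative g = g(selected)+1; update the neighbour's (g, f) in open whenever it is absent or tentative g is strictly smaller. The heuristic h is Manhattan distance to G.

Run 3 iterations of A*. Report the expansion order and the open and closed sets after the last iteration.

step 1: expand (1,0) (f=6, h=5) → closed; open now [(0,0) g=2 f=6, (1,1) g=2 f=6, (2,1) g=1 f=6, (3,0) g=1 f=8]
step 2: expand (0,0) (f=6, h=4) → closed; open now [(0,1) g=3 f=6, (1,1) g=2 f=6, (2,1) g=1 f=6, (3,0) g=1 f=8]
step 3: expand (0,1) (f=6, h=3) → closed; open now [(0,2) g=4 f=6, (1,1) g=2 f=6, (2,1) g=1 f=6, (3,0) g=1 f=8]

order=[(1,0) → (0,0) → (0,1)]; open=[(0,2) g=4 f=6, (1,1) g=2 f=6, (2,1) g=1 f=6, (3,0) g=1 f=8]; closed=[(0,0), (0,1), (1,0), (2,0)]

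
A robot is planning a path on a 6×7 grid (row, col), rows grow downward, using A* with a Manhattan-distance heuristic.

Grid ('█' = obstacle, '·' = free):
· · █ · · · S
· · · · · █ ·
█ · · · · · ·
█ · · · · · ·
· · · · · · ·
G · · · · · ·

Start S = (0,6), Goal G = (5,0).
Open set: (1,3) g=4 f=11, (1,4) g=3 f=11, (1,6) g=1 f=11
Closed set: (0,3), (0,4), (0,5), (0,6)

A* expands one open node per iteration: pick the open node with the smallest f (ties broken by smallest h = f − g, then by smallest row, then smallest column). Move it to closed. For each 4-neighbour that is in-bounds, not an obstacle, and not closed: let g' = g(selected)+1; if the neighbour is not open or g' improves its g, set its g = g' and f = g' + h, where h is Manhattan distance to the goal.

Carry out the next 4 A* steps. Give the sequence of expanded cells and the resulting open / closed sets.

order=[(1,3) → (1,2) → (1,1) → (1,0)]; open=[(0,0) g=8 f=13, (0,1) g=7 f=13, (1,4) g=3 f=11, (1,6) g=1 f=11, (2,1) g=7 f=11, (2,2) g=6 f=11, (2,3) g=5 f=11]; closed=[(0,3), (0,4), (0,5), (0,6), (1,0), (1,1), (1,2), (1,3)]

step 1: expand (1,3) (f=11, h=7) → closed; open now [(1,2) g=5 f=11, (1,4) g=3 f=11, (1,6) g=1 f=11, (2,3) g=5 f=11]
step 2: expand (1,2) (f=11, h=6) → closed; open now [(1,1) g=6 f=11, (1,4) g=3 f=11, (1,6) g=1 f=11, (2,2) g=6 f=11, (2,3) g=5 f=11]
step 3: expand (1,1) (f=11, h=5) → closed; open now [(0,1) g=7 f=13, (1,0) g=7 f=11, (1,4) g=3 f=11, (1,6) g=1 f=11, (2,1) g=7 f=11, (2,2) g=6 f=11, (2,3) g=5 f=11]
step 4: expand (1,0) (f=11, h=4) → closed; open now [(0,0) g=8 f=13, (0,1) g=7 f=13, (1,4) g=3 f=11, (1,6) g=1 f=11, (2,1) g=7 f=11, (2,2) g=6 f=11, (2,3) g=5 f=11]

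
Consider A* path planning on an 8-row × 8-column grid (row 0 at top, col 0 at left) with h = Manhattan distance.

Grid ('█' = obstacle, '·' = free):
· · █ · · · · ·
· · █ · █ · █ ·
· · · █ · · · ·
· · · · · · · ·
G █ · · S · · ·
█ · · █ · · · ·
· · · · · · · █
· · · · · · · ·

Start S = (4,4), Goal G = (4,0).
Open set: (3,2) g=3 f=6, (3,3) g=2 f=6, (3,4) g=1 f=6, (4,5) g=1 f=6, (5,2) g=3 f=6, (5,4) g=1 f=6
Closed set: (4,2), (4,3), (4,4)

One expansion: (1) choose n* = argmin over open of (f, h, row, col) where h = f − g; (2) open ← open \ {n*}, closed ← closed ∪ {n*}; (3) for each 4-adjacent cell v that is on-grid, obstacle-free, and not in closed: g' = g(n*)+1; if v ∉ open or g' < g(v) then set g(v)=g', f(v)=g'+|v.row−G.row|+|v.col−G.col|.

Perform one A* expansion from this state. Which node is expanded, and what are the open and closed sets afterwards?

expanded=(3,2); open=[(2,2) g=4 f=8, (3,1) g=4 f=6, (3,3) g=2 f=6, (3,4) g=1 f=6, (4,5) g=1 f=6, (5,2) g=3 f=6, (5,4) g=1 f=6]; closed=[(3,2), (4,2), (4,3), (4,4)]

step 1: expand (3,2) (f=6, h=3) → closed; open now [(2,2) g=4 f=8, (3,1) g=4 f=6, (3,3) g=2 f=6, (3,4) g=1 f=6, (4,5) g=1 f=6, (5,2) g=3 f=6, (5,4) g=1 f=6]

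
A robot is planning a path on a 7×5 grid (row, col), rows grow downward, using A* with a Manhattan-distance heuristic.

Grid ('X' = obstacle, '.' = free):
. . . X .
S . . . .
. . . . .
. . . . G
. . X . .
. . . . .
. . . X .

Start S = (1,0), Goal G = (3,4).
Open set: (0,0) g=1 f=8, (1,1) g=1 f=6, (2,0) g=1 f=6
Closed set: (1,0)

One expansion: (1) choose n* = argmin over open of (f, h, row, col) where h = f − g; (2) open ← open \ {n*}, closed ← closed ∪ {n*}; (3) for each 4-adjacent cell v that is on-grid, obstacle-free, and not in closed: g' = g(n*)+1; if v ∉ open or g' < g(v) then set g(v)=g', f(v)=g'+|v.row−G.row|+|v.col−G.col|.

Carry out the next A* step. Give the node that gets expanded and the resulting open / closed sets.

step 1: expand (1,1) (f=6, h=5) → closed; open now [(0,0) g=1 f=8, (0,1) g=2 f=8, (1,2) g=2 f=6, (2,0) g=1 f=6, (2,1) g=2 f=6]

expanded=(1,1); open=[(0,0) g=1 f=8, (0,1) g=2 f=8, (1,2) g=2 f=6, (2,0) g=1 f=6, (2,1) g=2 f=6]; closed=[(1,0), (1,1)]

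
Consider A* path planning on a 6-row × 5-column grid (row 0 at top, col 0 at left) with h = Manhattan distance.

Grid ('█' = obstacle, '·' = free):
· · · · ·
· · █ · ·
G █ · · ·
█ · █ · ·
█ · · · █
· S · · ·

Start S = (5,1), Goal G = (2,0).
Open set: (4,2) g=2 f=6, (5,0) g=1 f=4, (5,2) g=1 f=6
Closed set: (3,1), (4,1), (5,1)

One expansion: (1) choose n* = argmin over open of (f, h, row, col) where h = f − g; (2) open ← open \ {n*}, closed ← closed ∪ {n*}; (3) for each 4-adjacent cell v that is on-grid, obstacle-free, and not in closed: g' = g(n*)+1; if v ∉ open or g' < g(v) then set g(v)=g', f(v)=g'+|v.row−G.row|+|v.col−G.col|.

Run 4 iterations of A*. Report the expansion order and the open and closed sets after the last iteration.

order=[(5,0) → (4,2) → (5,2) → (4,3)]; open=[(3,3) g=4 f=8, (5,3) g=2 f=8]; closed=[(3,1), (4,1), (4,2), (4,3), (5,0), (5,1), (5,2)]

step 1: expand (5,0) (f=4, h=3) → closed; open now [(4,2) g=2 f=6, (5,2) g=1 f=6]
step 2: expand (4,2) (f=6, h=4) → closed; open now [(4,3) g=3 f=8, (5,2) g=1 f=6]
step 3: expand (5,2) (f=6, h=5) → closed; open now [(4,3) g=3 f=8, (5,3) g=2 f=8]
step 4: expand (4,3) (f=8, h=5) → closed; open now [(3,3) g=4 f=8, (5,3) g=2 f=8]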